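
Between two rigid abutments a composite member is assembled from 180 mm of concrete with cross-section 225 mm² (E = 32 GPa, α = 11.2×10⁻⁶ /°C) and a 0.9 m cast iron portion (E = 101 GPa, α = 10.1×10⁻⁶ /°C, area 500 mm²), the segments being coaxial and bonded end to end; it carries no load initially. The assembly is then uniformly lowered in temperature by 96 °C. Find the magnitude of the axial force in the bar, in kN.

P ≈ 24.9 kN (tensile)

Free thermal contraction of the whole bar: Σ αᵢΔT Lᵢ = 11.2×10⁻⁶×96×180 + 10.1×10⁻⁶×96×900 = 1.066 mm.
The rigid supports impose zero overall length change; the single axial force P common to all segments must satisfy P Σ Lᵢ/(AᵢEᵢ) = δ_free.
Σ Lᵢ/(AᵢEᵢ) = 180/(225×32×10³) + 900/(500×101×10³) = 4.282×10⁻⁵ mm/N.
Hence P = δ_free / Σ(L/AE) = 1.066/4.282×10⁻⁵ = 24.9 kN (tensile).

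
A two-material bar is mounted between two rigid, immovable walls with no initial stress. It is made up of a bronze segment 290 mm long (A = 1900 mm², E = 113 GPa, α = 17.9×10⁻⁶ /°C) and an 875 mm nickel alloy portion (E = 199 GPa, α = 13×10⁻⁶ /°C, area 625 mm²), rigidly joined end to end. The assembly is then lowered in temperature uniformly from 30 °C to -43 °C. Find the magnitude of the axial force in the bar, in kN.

P ≈ 144 kN (tensile)

With the walls removed the bar would change length by δ_free = Σ αᵢΔT Lᵢ = 17.9×10⁻⁶×73×290 + 13×10⁻⁶×73×875 = 1.209 mm.
Since the ends are fixed, an axial force P builds up, equal in every segment, with P · Σ Lᵢ/(AᵢEᵢ) = δ_free.
The series flexibility is Σ Lᵢ/(AᵢEᵢ) = 290/(1900×113×10³) + 875/(625×199×10³) = 8.386×10⁻⁶ mm/N.
Hence P = δ_free / Σ(L/AE) = 1.209/8.386×10⁻⁶ = 144.2 kN (tensile).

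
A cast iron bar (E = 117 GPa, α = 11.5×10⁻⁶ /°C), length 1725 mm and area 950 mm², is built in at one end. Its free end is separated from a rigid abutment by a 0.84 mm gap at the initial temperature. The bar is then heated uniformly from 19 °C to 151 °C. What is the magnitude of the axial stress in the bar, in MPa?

σ ≈ 121 MPa (compressive)

Free thermal elongation = αΔT L = 11.5×10⁻⁶ × 132 × 1725 = 2.619 mm.
This exceeds the 0.84 mm gap, so the wall pushes back. The portion of expansion that must be recovered elastically is δ_free − gap = 2.619 − 0.84 = 1.779 mm.
Compatibility: PL/(AE) = 1.779 mm, so σ = P/A = E × (1.779/1725) = 120.6 MPa.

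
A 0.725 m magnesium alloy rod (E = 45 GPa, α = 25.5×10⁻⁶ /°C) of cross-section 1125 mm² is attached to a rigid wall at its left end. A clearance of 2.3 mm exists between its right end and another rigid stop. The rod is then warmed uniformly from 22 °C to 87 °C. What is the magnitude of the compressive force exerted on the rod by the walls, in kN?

P ≈ 0 kN

Unrestrained expansion: δ_free = αΔT L = 25.5×10⁻⁶ × 65 × 725 = 1.202 mm.
Since δ_free = 1.2 mm is less than the 2.3 mm gap, the rod never touches the wall. No axial force develops.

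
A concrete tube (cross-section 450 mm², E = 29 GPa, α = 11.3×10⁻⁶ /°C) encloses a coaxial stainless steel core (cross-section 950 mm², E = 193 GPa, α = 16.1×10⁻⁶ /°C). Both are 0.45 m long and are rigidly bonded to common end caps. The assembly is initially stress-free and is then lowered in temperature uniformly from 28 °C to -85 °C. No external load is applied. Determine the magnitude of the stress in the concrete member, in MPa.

Both members must finish at the same length. With the larger α, the stainless steel tends to over-contract; the plates restrain it, putting the stainless steel in tension and the concrete in compression. With no external load the two internal forces are equal and opposite, magnitude P.
Equating the net (thermal + elastic) strains gives |α₁ − α₂|·ΔT = P·[1/(A₁E₁) + 1/(A₂E₂)].
|α₁ − α₂|·ΔT = 4.8×10⁻⁶ × 113 = 0.0005424.
1/(A₁E₁) + 1/(A₂E₂) = 1/(450×29×10³) + 1/(950×193×10³) = 8.208×10⁻⁸ N⁻¹.
P = 0.0005424 / 8.208×10⁻⁸ = 6608 N = 6.608 kN.
σ_{concrete} = P/A₁ = 6608/450 = 14.68 MPa, compressive.

σ ≈ 14.7 MPa (compressive)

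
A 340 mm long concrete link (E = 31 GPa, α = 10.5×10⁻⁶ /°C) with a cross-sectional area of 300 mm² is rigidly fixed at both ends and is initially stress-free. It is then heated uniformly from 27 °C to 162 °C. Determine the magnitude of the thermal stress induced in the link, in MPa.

σ ≈ 43.9 MPa (compressive)

The supports are rigid, so the total axial strain is zero. The restrained thermal strain is ε = αΔT = 10.5×10⁻⁶ × 135 = 1417.5×10⁻⁶.
Hence σ = E·αΔT = 31×10³ × 1417.5×10⁻⁶ = 43.94 MPa, compressive.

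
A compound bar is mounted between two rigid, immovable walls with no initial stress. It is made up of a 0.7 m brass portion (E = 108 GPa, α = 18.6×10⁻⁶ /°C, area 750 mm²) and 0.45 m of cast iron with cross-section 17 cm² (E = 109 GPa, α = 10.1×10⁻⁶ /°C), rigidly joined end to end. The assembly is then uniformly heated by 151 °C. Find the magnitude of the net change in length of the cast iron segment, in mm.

|ΔL| ≈ 0.104 mm

If the supports were absent, the total length change would be Σ αᵢΔT Lᵢ = 18.6×10⁻⁶×151×700 + 10.1×10⁻⁶×151×450 = 2.652 mm.
Since the ends are fixed, an axial force P builds up, equal in every segment, with P · Σ Lᵢ/(AᵢEᵢ) = δ_free.
The series flexibility is Σ Lᵢ/(AᵢEᵢ) = 700/(750×108×10³) + 450/(1700×109×10³) = 1.107×10⁻⁵ mm/N.
P = 2.652 / 1.107×10⁻⁵ = 239600 N = 239.6 kN, compressive.
For the cast iron segment, free thermal change = 10.1×10⁻⁶×151×450 = 0.6863 mm and elastic change from P = 239600×450/(1700×109×10³) = 0.5818 mm; these oppose, so the net change is 0.104 mm (segment lengthens).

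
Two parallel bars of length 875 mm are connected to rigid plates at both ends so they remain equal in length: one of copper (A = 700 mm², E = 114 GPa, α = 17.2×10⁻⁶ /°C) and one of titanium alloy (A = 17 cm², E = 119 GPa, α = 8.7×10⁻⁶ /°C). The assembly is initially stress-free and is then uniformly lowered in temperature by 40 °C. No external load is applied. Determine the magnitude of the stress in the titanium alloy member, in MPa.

Equilibrium of a rigid end plate with no external load gives equal and opposite internal forces ±P in the two members. Since α_{copper} > α_{titanium alloy}, cooling drives the copper into tension and the titanium alloy into compression.
Equating the net (thermal + elastic) strains gives |α₁ − α₂|·ΔT = P·[1/(A₁E₁) + 1/(A₂E₂)].
|α₁ − α₂|·ΔT = 8.5×10⁻⁶ × 40 = 0.00034.
1/(A₁E₁) + 1/(A₂E₂) = 1/(700×114×10³) + 1/(1700×119×10³) = 1.747×10⁻⁸ N⁻¹.
P = 0.00034 / 1.747×10⁻⁸ = 19460 N = 19.46 kN.
σ_{titanium alloy} = P/A₂ = 19460/1700 = 11.45 MPa, compressive.

σ ≈ 11.4 MPa (compressive)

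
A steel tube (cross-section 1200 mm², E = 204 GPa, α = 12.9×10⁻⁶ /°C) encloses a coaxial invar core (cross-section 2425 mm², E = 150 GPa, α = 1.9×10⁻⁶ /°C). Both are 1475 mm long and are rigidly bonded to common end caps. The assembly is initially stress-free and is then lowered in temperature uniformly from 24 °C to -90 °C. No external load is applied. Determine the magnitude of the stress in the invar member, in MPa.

σ ≈ 75.7 MPa (compressive)

Both members must finish at the same length. With the larger α, the steel tends to over-contract; the plates restrain it, putting the steel in tension and the invar in compression. With no external load the two internal forces are equal and opposite, magnitude P.
Compatibility of the two members (thermal + elastic change equal): (α₁ − α₂)ΔT = P·[1/(A₁E₁) + 1/(A₂E₂)].
|α₁ − α₂|·ΔT = 11×10⁻⁶ × 114 = 0.001254.
1/(A₁E₁) + 1/(A₂E₂) = 1/(1200×204×10³) + 1/(2425×150×10³) = 6.834×10⁻⁹ N⁻¹.
P = 0.001254 / 6.834×10⁻⁹ = 183500 N = 183.5 kN.
σ_{invar} = P/A₂ = 183500/2425 = 75.67 MPa, compressive.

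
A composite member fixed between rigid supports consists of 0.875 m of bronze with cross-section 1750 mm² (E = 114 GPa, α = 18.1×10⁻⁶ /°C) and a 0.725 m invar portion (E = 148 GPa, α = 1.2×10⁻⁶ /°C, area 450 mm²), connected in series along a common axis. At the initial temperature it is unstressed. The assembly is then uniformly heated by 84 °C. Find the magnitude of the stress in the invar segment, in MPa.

With the walls removed the bar would change length by δ_free = Σ αᵢΔT Lᵢ = 18.1×10⁻⁶×84×875 + 1.2×10⁻⁶×84×725 = 1.403 mm.
Since the ends are fixed, an axial force P builds up, equal in every segment, with P · Σ Lᵢ/(AᵢEᵢ) = δ_free.
The series flexibility is Σ Lᵢ/(AᵢEᵢ) = 875/(1750×114×10³) + 725/(450×148×10³) = 1.527×10⁻⁵ mm/N.
Hence P = δ_free / Σ(L/AE) = 1.403/1.527×10⁻⁵ = 91.9 kN (compressive).
σ_{invar} = P / A = 91900 / 450 = 204.2 MPa.

σ ≈ 204 MPa (compressive)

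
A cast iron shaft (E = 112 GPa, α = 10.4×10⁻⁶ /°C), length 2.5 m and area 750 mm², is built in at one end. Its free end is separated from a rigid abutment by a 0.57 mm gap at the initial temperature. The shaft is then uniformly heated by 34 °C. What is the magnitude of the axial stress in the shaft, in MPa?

Unrestrained expansion: δ_free = αΔT L = 10.4×10⁻⁶ × 34 × 2500 = 0.884 mm.
This exceeds the 0.57 mm gap, so the wall pushes back. The portion of expansion that must be recovered elastically is δ_free − gap = 0.884 − 0.57 = 0.314 mm.
Compatibility: PL/(AE) = 0.314 mm, so σ = P/A = E × (0.314/2500) = 14.07 MPa.

σ ≈ 14.1 MPa (compressive)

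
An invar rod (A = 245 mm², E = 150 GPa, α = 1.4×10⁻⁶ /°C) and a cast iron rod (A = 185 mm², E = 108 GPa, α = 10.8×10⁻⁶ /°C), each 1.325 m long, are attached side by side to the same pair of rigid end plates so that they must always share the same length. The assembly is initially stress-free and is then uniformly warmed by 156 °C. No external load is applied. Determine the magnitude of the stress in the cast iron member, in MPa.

σ ≈ 103 MPa (compressive)

Both members must finish at the same length. With the larger α, the cast iron tends to over-expand; the plates restrain it, putting the cast iron in compression and the invar in tension. With no external load the two internal forces are equal and opposite, magnitude P.
Equating the net (thermal + elastic) strains gives |α₁ − α₂|·ΔT = P·[1/(A₁E₁) + 1/(A₂E₂)].
|α₁ − α₂|·ΔT = 9.4×10⁻⁶ × 156 = 0.001466.
1/(A₁E₁) + 1/(A₂E₂) = 1/(245×150×10³) + 1/(185×108×10³) = 7.726×10⁻⁸ N⁻¹.
P = 0.001466 / 7.726×10⁻⁸ = 18980 N = 18.98 kN.
σ_{cast iron} = P/A₂ = 18980/185 = 102.6 MPa, compressive.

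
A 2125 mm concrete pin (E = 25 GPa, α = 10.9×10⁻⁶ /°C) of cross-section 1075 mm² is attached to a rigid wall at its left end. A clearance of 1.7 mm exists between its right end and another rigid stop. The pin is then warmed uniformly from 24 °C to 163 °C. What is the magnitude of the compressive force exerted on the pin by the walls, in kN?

P ≈ 19.2 kN

Free thermal elongation = αΔT L = 10.9×10⁻⁶ × 139 × 2125 = 3.22 mm.
The gap closes (δ_free > 1.7 mm) and the wall then resists a further 3.22 − 1.7 = 1.52 mm of expansion.
Compatibility: PL/(AE) = 1.52 mm, so σ = P/A = E × (1.52/2125) = 17.88 MPa.
P = σA = 17.88 × 1075 = 19.22 kN.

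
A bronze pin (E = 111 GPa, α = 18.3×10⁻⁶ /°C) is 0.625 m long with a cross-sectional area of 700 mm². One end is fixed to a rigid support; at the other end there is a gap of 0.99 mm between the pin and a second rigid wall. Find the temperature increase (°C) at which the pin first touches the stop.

Contact occurs when the free expansion equals the gap: αΔT L = 0.99 mm.
So ΔT = g/(αL) = 0.99/(18.3×10⁻⁶ × 625) = 86.56 °C.

ΔT ≈ 86.6 °C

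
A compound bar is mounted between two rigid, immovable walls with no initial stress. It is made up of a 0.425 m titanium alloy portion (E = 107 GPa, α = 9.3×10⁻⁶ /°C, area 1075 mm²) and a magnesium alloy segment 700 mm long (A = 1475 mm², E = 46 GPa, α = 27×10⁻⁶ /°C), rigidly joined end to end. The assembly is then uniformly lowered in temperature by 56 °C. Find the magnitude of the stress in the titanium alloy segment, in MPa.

If the supports were absent, the total length change would be Σ αᵢΔT Lᵢ = 9.3×10⁻⁶×56×425 + 27×10⁻⁶×56×700 = 1.28 mm.
The walls prevent any net length change, so an axial force P (same in every segment) develops. Compatibility: P · Σ Lᵢ/(AᵢEᵢ) = δ_free.
The series flexibility is Σ Lᵢ/(AᵢEᵢ) = 425/(1075×107×10³) + 700/(1475×46×10³) = 1.401×10⁻⁵ mm/N.
So P = 1.28 / 1.401×10⁻⁵ = 91.33 kN, tensile.
σ_{titanium alloy} = P / A = 91330 / 1075 = 84.96 MPa.

σ ≈ 85 MPa (tensile)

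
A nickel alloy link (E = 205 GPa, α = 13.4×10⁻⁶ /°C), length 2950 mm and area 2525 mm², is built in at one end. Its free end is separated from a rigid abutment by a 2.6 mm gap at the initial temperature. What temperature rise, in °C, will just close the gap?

ΔT ≈ 65.8 °C

The gap closes when αΔT L = 2.6 mm, since the link is still unstressed at that instant.
So ΔT = g/(αL) = 2.6/(13.4×10⁻⁶ × 2950) = 65.77 °C.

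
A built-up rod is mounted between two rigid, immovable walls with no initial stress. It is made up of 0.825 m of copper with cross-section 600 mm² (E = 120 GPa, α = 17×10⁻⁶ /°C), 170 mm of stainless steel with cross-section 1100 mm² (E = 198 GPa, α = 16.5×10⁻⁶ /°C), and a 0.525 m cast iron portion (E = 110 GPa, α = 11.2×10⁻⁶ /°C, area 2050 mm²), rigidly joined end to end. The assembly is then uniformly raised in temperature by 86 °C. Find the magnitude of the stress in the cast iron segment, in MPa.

Free thermal expansion of the whole bar: Σ αᵢΔT Lᵢ = 17×10⁻⁶×86×825 + 16.5×10⁻⁶×86×170 + 11.2×10⁻⁶×86×525 = 1.953 mm.
Since the ends are fixed, an axial force P builds up, equal in every segment, with P · Σ Lᵢ/(AᵢEᵢ) = δ_free.
The series flexibility is Σ Lᵢ/(AᵢEᵢ) = 825/(600×120×10³) + 170/(1100×198×10³) + 525/(2050×110×10³) = 1.457×10⁻⁵ mm/N.
P = 1.953 / 1.457×10⁻⁵ = 134100 N = 134.1 kN, compressive.
σ_{cast iron} = P / A = 134100 / 2050 = 65.4 MPa.

σ ≈ 65.4 MPa (compressive)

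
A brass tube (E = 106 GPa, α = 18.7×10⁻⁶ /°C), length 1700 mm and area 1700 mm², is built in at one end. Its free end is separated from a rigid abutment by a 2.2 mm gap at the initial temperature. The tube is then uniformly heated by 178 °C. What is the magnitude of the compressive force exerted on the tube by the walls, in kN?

If the wall were absent the tube would grow by αΔT L = 18.7×10⁻⁶ × 178 × 1700 = 5.659 mm.
This exceeds the 2.2 mm gap, so the wall pushes back. The portion of expansion that must be recovered elastically is δ_free − gap = 5.659 − 2.2 = 3.459 mm.
That suppressed elongation corresponds to σ = E·Δ/L = 106×10³ × 3.459/1700 = 215.7 MPa.
Force on the wall = σA = 215.7 × 1700 mm² = 366.6 kN.

P ≈ 367 kN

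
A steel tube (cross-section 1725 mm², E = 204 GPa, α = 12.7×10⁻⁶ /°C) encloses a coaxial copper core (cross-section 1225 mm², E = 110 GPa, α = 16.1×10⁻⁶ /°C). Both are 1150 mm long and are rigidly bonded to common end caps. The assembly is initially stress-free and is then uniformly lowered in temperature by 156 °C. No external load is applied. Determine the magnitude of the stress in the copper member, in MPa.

σ ≈ 42.2 MPa (tensile)

Equilibrium of a rigid end plate with no external load gives equal and opposite internal forces ±P in the two members. Since α_{copper} > α_{steel}, cooling drives the copper into tension and the steel into compression.
Setting the final lengths equal and cancelling L: (α₁ − α₂)ΔT = P/(A₁E₁) + P/(A₂E₂).
|α₁ − α₂|·ΔT = 3.4×10⁻⁶ × 156 = 0.0005304.
1/(A₁E₁) + 1/(A₂E₂) = 1/(1725×204×10³) + 1/(1225×110×10³) = 1.026×10⁻⁸ N⁻¹.
P = 0.0005304 / 1.026×10⁻⁸ = 51680 N = 51.68 kN.
σ_{copper} = P/A₂ = 51680/1225 = 42.19 MPa, tensile.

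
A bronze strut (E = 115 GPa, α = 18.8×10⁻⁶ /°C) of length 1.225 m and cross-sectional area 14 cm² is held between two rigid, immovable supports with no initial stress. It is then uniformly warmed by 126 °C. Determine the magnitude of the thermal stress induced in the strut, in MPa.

σ ≈ 272 MPa (compressive)

With length fixed, the mechanical strain must cancel the thermal strain αΔT = 18.8×10⁻⁶ × 126 = 2368.8×10⁻⁶.
σ = EαΔT = 115×10³ × 18.8×10⁻⁶ × 126 = 272.4 MPa (compressive; the strut is trying to expand).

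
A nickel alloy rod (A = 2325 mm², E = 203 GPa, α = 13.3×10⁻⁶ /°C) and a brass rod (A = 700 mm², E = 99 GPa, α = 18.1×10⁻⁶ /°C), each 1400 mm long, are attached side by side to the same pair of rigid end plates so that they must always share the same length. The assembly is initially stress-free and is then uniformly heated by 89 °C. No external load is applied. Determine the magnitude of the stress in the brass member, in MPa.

Equilibrium of a rigid end plate with no external load gives equal and opposite internal forces ±P in the two members. Since α_{brass} > α_{nickel alloy}, heating drives the brass into compression and the nickel alloy into tension.
Compatibility of the two members (thermal + elastic change equal): (α₁ − α₂)ΔT = P·[1/(A₁E₁) + 1/(A₂E₂)].
|α₁ − α₂|·ΔT = 4.8×10⁻⁶ × 89 = 0.0004272.
1/(A₁E₁) + 1/(A₂E₂) = 1/(2325×203×10³) + 1/(700×99×10³) = 1.655×10⁻⁸ N⁻¹.
P = 0.0004272 / 1.655×10⁻⁸ = 25810 N = 25.81 kN.
σ_{brass} = P/A₂ = 25810/700 = 36.88 MPa, compressive.

σ ≈ 36.9 MPa (compressive)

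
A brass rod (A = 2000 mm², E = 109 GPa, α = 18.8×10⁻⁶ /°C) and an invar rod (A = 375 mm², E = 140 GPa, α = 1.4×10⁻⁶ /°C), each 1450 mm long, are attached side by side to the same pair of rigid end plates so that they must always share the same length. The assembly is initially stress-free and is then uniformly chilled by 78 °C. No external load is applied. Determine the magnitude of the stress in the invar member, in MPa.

σ ≈ 153 MPa (compressive)

Both members must finish at the same length. With the larger α, the brass tends to over-contract; the plates restrain it, putting the brass in tension and the invar in compression. With no external load the two internal forces are equal and opposite, magnitude P.
Equating the net (thermal + elastic) strains gives |α₁ − α₂|·ΔT = P·[1/(A₁E₁) + 1/(A₂E₂)].
|α₁ − α₂|·ΔT = 17.4×10⁻⁶ × 78 = 0.001357.
1/(A₁E₁) + 1/(A₂E₂) = 1/(2000×109×10³) + 1/(375×140×10³) = 2.363×10⁻⁸ N⁻¹.
P = 0.001357 / 2.363×10⁻⁸ = 57420 N = 57.42 kN.
σ_{invar} = P/A₂ = 57420/375 = 153.1 MPa, compressive.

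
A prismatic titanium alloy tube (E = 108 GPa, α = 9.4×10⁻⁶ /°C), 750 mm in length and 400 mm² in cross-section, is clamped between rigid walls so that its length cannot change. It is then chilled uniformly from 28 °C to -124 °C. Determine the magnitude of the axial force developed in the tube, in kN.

Full restraint means ε = 0, so the stress is σ = EαΔT = 108×10³ × 9.4×10⁻⁶ × 152 = 154.3 MPa.
Axial force P = σA = 154.3 × 400 = 61720 N = 61.72 kN, tensile.

P ≈ 61.7 kN (tensile)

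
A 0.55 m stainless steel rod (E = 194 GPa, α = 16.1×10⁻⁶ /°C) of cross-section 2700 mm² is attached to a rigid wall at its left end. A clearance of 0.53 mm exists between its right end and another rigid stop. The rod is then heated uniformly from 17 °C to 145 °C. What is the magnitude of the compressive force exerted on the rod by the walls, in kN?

Free thermal elongation = αΔT L = 16.1×10⁻⁶ × 128 × 550 = 1.133 mm.
The gap closes (δ_free > 0.53 mm) and the wall then resists a further 1.133 − 0.53 = 0.6034 mm of expansion.
That suppressed elongation corresponds to σ = E·Δ/L = 194×10³ × 0.6034/550 = 212.8 MPa.
P = σA = 212.8 × 2700 = 574.7 kN.

P ≈ 575 kN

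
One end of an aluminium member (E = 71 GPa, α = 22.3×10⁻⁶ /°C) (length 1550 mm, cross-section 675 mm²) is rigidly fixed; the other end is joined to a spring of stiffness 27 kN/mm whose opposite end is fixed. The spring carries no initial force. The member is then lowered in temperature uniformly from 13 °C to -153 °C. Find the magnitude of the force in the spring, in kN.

The unrestrained thermal change is αΔT L = 22.3×10⁻⁶ × 166 × 1550 = 5.738 mm.
Let P be the tensile force in the spring. The member extends elastically by PL/(AE) and the spring stretches by P/k; together these equal δ_free.
So P = δ_free / [L/(AE) + 1/k] = 5.738 / [ 1550/(675×71×10³) + 1/(27×10³) ].
P = 5.738 / 6.938×10⁻⁵ = 82700 N.

P ≈ 82.7 kN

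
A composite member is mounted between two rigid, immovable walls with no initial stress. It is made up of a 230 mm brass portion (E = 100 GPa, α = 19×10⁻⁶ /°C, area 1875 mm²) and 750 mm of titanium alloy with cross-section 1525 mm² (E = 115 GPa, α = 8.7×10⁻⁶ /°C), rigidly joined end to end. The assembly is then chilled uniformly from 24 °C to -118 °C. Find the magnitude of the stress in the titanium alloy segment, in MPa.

If the supports were absent, the total length change would be Σ αᵢΔT Lᵢ = 19×10⁻⁶×142×230 + 8.7×10⁻⁶×142×750 = 1.547 mm.
The walls prevent any net length change, so an axial force P (same in every segment) develops. Compatibility: P · Σ Lᵢ/(AᵢEᵢ) = δ_free.
The series flexibility is Σ Lᵢ/(AᵢEᵢ) = 230/(1875×100×10³) + 750/(1525×115×10³) = 5.503×10⁻⁶ mm/N.
P = 1.547 / 5.503×10⁻⁶ = 281100 N = 281.1 kN, tensile.
σ_{titanium alloy} = P / A = 281100 / 1525 = 184.3 MPa.

σ ≈ 184 MPa (tensile)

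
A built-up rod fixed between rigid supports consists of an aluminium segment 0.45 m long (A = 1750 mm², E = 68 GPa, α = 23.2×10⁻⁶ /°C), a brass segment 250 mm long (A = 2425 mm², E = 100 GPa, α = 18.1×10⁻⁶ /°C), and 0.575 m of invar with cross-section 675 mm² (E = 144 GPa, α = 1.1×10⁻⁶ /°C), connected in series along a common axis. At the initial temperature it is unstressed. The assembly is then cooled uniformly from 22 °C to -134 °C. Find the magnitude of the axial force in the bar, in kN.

P ≈ 227 kN (tensile)

If the supports were absent, the total length change would be Σ αᵢΔT Lᵢ = 23.2×10⁻⁶×156×450 + 18.1×10⁻⁶×156×250 + 1.1×10⁻⁶×156×575 = 2.433 mm.
The rigid supports impose zero overall length change; the single axial force P common to all segments must satisfy P Σ Lᵢ/(AᵢEᵢ) = δ_free.
The series flexibility is Σ Lᵢ/(AᵢEᵢ) = 450/(1750×68×10³) + 250/(2425×100×10³) + 575/(675×144×10³) = 1.073×10⁻⁵ mm/N.
So P = 2.433 / 1.073×10⁻⁵ = 226.8 kN, tensile.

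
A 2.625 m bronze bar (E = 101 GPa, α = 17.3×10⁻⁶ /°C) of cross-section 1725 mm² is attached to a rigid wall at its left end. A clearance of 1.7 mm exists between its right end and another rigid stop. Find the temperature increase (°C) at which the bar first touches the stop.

ΔT ≈ 37.4 °C

Contact occurs when the free expansion equals the gap: αΔT L = 1.7 mm.
So ΔT = g/(αL) = 1.7/(17.3×10⁻⁶ × 2625) = 37.43 °C.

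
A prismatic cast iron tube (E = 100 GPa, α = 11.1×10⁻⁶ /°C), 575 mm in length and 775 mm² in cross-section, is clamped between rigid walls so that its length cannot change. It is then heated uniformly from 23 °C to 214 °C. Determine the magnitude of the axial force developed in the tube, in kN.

The ends cannot move, so σ = EαΔT = 100×10³ × 11.1×10⁻⁶ × 191 = 212 MPa.
Axial force P = σA = 212 × 775 = 164300 N = 164.3 kN, compressive.

P ≈ 164 kN (compressive)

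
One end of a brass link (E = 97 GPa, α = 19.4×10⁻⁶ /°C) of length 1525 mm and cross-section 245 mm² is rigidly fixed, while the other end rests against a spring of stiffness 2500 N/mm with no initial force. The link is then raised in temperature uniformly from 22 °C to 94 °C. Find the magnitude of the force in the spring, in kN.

P ≈ 4.59 kN

If the spring were absent the link would lengthen by αΔT L = 19.4×10⁻⁶ × 72 × 1525 = 2.13 mm.
With a force P in the spring, the elastic change of the link is PL/(AE) and that of the spring is P/k; compatibility requires their sum to equal δ_free.
So P = δ_free / [L/(AE) + 1/k] = 2.13 / [ 1525/(245×97×10³) + 1/(2500) ].
P = 2.13 / 0.0004642 = 4589 N.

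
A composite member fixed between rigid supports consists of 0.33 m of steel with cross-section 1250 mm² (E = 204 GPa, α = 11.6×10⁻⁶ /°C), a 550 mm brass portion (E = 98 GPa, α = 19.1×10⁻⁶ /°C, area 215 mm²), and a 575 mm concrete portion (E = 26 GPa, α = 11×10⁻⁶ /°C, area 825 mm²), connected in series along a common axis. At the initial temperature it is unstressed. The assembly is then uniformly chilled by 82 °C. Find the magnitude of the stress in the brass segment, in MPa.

With the walls removed the bar would change length by δ_free = Σ αᵢΔT Lᵢ = 11.6×10⁻⁶×82×330 + 19.1×10⁻⁶×82×550 + 11×10⁻⁶×82×575 = 1.694 mm.
The walls prevent any net length change, so an axial force P (same in every segment) develops. Compatibility: P · Σ Lᵢ/(AᵢEᵢ) = δ_free.
Σ Lᵢ/(AᵢEᵢ) = 330/(1250×204×10³) + 550/(215×98×10³) + 575/(825×26×10³) = 5.42×10⁻⁵ mm/N.
Hence P = δ_free / Σ(L/AE) = 1.694/5.42×10⁻⁵ = 31.25 kN (tensile).
σ_{brass} = P / A = 31250 / 215 = 145.4 MPa.

σ ≈ 145 MPa (tensile)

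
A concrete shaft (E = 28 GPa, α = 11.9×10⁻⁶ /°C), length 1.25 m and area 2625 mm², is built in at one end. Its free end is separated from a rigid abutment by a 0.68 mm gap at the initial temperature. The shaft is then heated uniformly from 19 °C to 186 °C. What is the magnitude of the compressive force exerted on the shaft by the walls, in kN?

P ≈ 106 kN

Unrestrained expansion: δ_free = αΔT L = 11.9×10⁻⁶ × 167 × 1250 = 2.484 mm.
This exceeds the 0.68 mm gap, so the wall pushes back. The portion of expansion that must be recovered elastically is δ_free − gap = 2.484 − 0.68 = 1.804 mm.
Compatibility: PL/(AE) = 1.804 mm, so σ = P/A = E × (1.804/1250) = 40.41 MPa.
Force on the wall = σA = 40.41 × 2625 mm² = 106.1 kN.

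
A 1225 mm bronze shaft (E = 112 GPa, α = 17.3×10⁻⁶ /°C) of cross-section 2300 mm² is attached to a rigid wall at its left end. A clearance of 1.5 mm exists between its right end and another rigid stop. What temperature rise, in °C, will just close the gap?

The gap closes when αΔT L = 1.5 mm, since the shaft is still unstressed at that instant.
So ΔT = g/(αL) = 1.5/(17.3×10⁻⁶ × 1225) = 70.78 °C.

ΔT ≈ 70.8 °C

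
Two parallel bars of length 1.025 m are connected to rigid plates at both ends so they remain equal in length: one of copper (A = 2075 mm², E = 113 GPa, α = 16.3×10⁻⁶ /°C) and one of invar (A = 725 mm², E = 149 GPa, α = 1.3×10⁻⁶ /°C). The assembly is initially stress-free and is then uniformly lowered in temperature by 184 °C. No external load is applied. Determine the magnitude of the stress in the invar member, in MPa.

Equilibrium of a rigid end plate with no external load gives equal and opposite internal forces ±P in the two members. Since α_{copper} > α_{invar}, cooling drives the copper into tension and the invar into compression.
Compatibility of the two members (thermal + elastic change equal): (α₁ − α₂)ΔT = P·[1/(A₁E₁) + 1/(A₂E₂)].
|α₁ − α₂|·ΔT = 15×10⁻⁶ × 184 = 0.00276.
1/(A₁E₁) + 1/(A₂E₂) = 1/(2075×113×10³) + 1/(725×149×10³) = 1.352×10⁻⁸ N⁻¹.
So P = 0.00276 / 1.352×10⁻⁸ = 204.1 kN.
σ_{invar} = P/A₂ = 204100/725 = 281.5 MPa, compressive.

σ ≈ 282 MPa (compressive)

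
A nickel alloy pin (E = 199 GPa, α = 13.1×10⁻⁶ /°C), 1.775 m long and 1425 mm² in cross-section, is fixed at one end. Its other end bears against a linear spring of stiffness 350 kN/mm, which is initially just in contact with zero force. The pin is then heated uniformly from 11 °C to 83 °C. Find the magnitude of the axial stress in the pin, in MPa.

σ ≈ 129 MPa (compressive)

Free thermal expansion: δ_free = αΔT L = 13.1×10⁻⁶ × 72 × 1775 = 1.674 mm.
Let P be the compressive force at the spring. The pin shortens elastically by PL/(AE) and the spring compresses by P/k; together these equal δ_free.
So P = δ_free / [L/(AE) + 1/k] = 1.674 / [ 1775/(1425×199×10³) + 1/(350×10³) ].
P = 1.674 / 9.117×10⁻⁶ = 183600 N.
σ = P/A = 183600/1425 = 128.9 MPa.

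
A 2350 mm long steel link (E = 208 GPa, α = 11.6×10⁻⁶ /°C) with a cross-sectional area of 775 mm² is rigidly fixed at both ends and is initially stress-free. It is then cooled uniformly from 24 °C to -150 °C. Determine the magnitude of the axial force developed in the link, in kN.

P ≈ 325 kN (tensile)

Full restraint means ε = 0, so the stress is σ = EαΔT = 208×10³ × 11.6×10⁻⁶ × 174 = 419.8 MPa.
P = AEαΔT = 775 × 208×10³ × 11.6×10⁻⁶ × 174 = 325.4 kN (tensile).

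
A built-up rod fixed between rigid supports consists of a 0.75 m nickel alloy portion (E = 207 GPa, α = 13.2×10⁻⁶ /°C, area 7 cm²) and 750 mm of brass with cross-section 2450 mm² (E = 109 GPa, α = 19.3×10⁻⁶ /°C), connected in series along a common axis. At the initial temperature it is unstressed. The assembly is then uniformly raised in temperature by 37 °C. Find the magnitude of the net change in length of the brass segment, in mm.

Free thermal expansion of the whole bar: Σ αᵢΔT Lᵢ = 13.2×10⁻⁶×37×750 + 19.3×10⁻⁶×37×750 = 0.9019 mm.
The walls prevent any net length change, so an axial force P (same in every segment) develops. Compatibility: P · Σ Lᵢ/(AᵢEᵢ) = δ_free.
Σ Lᵢ/(AᵢEᵢ) = 750/(700×207×10³) + 750/(2450×109×10³) = 7.984×10⁻⁶ mm/N.
So P = 0.9019 / 7.984×10⁻⁶ = 113 kN, compressive.
For the brass segment, free thermal change = 19.3×10⁻⁶×37×750 = 0.5356 mm and elastic change from P = 113000×750/(2450×109×10³) = 0.3172 mm; these oppose, so the net change is 0.218 mm (segment lengthens).

|ΔL| ≈ 0.218 mm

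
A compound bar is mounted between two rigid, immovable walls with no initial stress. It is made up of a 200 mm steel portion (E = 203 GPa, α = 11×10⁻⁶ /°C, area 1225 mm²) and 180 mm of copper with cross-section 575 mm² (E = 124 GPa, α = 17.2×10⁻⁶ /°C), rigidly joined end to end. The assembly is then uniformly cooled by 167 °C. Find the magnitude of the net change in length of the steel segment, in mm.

With the walls removed the bar would change length by δ_free = Σ αᵢΔT Lᵢ = 11×10⁻⁶×167×200 + 17.2×10⁻⁶×167×180 = 0.8844 mm.
The walls prevent any net length change, so an axial force P (same in every segment) develops. Compatibility: P · Σ Lᵢ/(AᵢEᵢ) = δ_free.
Σ Lᵢ/(AᵢEᵢ) = 200/(1225×203×10³) + 180/(575×124×10³) = 3.329×10⁻⁶ mm/N.
So P = 0.8844 / 3.329×10⁻⁶ = 265.7 kN, tensile.
For the steel segment, free thermal change = 11×10⁻⁶×167×200 = 0.3674 mm and elastic change from P = 265700×200/(1225×203×10³) = 0.2137 mm; these oppose, so the net change is 0.154 mm (segment shortens).

|ΔL| ≈ 0.154 mm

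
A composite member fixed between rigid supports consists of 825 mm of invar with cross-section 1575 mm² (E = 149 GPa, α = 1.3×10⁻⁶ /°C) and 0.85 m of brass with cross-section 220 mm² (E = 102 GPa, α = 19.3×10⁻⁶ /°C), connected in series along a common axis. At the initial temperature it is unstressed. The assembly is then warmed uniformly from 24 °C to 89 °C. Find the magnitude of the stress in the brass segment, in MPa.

σ ≈ 125 MPa (compressive)

With the walls removed the bar would change length by δ_free = Σ αᵢΔT Lᵢ = 1.3×10⁻⁶×65×825 + 19.3×10⁻⁶×65×850 = 1.136 mm.
The walls prevent any net length change, so an axial force P (same in every segment) develops. Compatibility: P · Σ Lᵢ/(AᵢEᵢ) = δ_free.
Σ Lᵢ/(AᵢEᵢ) = 825/(1575×149×10³) + 850/(220×102×10³) = 4.139×10⁻⁵ mm/N.
P = 1.136 / 4.139×10⁻⁵ = 27440 N = 27.44 kN, compressive.
σ_{brass} = P / A = 27440 / 220 = 124.7 MPa.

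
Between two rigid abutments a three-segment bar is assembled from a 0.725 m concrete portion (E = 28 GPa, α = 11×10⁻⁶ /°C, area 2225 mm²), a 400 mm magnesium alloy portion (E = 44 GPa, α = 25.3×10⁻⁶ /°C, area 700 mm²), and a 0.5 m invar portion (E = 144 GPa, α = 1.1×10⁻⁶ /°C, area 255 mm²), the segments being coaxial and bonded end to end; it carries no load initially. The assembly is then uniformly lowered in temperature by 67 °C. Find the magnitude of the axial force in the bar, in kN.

P ≈ 32.7 kN (tensile)

With the walls removed the bar would change length by δ_free = Σ αᵢΔT Lᵢ = 11×10⁻⁶×67×725 + 25.3×10⁻⁶×67×400 + 1.1×10⁻⁶×67×500 = 1.249 mm.
The rigid supports impose zero overall length change; the single axial force P common to all segments must satisfy P Σ Lᵢ/(AᵢEᵢ) = δ_free.
The series flexibility is Σ Lᵢ/(AᵢEᵢ) = 725/(2225×28×10³) + 400/(700×44×10³) + 500/(255×144×10³) = 3.824×10⁻⁵ mm/N.
So P = 1.249 / 3.824×10⁻⁵ = 32.67 kN, tensile.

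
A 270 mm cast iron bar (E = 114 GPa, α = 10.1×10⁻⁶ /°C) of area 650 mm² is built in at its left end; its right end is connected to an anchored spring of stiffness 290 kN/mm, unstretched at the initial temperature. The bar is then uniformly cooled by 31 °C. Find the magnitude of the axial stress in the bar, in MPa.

σ ≈ 18.3 MPa (tensile)

The unrestrained thermal change is αΔT L = 10.1×10⁻⁶ × 31 × 270 = 0.08454 mm.
With a force P in the spring, the elastic change of the bar is PL/(AE) and that of the spring is P/k; compatibility requires their sum to equal δ_free.
P [ L/(AE) + 1/k ] = δ_free → P [ 270/(650×114×10³) + 1/(290×10³) ] = 0.08454.
P = 0.08454 / 7.092×10⁻⁶ = 11920 N.
σ = P/A = 11920/650 = 18.34 MPa.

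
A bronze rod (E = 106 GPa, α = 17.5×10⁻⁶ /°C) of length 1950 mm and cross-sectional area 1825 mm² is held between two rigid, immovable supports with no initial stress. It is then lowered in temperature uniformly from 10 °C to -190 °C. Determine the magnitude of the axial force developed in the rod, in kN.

The ends cannot move, so σ = EαΔT = 106×10³ × 17.5×10⁻⁶ × 200 = 371 MPa.
Then P = σA = 371 × 1825 mm² = 677.1 kN, tensile.

P ≈ 677 kN (tensile)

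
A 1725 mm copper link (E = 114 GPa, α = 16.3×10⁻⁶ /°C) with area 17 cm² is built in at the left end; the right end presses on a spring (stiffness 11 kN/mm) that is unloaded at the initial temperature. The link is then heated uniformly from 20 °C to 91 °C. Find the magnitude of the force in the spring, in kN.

The unrestrained thermal change is αΔT L = 16.3×10⁻⁶ × 71 × 1725 = 1.996 mm.
With a force P in the spring, the elastic change of the link is PL/(AE) and that of the spring is P/k; compatibility requires their sum to equal δ_free.
P [ L/(AE) + 1/k ] = δ_free → P [ 1725/(1700×114×10³) + 1/(11×10³) ] = 1.996.
P = 1.996 / 9.981×10⁻⁵ = 20000 N.

P ≈ 20 kN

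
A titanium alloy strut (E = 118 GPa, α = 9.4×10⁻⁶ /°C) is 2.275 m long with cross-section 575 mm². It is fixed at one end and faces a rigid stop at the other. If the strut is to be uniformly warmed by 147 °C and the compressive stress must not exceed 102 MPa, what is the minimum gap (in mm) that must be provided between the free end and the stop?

With no wall the strut would lengthen by αΔT L = 9.4×10⁻⁶ × 147 × 2275 = 3.144 mm.
A stress of 102 MPa corresponds to the wall pushing the strut back by σL/E = 102×2275/(118×10³) = 1.967 mm.
So the gap has to take up the difference, g_min = δ_free − σL/E = 3.144 − 1.967 = 1.177 mm.

g ≈ 1.18 mm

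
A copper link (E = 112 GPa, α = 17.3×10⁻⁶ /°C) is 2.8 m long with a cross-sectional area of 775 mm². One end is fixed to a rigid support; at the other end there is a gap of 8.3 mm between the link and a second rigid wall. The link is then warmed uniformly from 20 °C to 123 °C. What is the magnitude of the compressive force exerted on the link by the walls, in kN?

P ≈ 0 kN

Unrestrained expansion: δ_free = αΔT L = 17.3×10⁻⁶ × 103 × 2800 = 4.989 mm.
This is smaller than the 8.3 mm clearance, so the link expands freely without reaching the stop — the stress is zero.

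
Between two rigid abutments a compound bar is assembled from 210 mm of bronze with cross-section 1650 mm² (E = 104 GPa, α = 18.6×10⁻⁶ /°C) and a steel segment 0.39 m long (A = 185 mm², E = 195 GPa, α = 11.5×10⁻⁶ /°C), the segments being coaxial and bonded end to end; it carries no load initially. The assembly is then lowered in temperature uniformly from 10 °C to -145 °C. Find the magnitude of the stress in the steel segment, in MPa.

σ ≈ 584 MPa (tensile)

If the supports were absent, the total length change would be Σ αᵢΔT Lᵢ = 18.6×10⁻⁶×155×210 + 11.5×10⁻⁶×155×390 = 1.301 mm.
The walls prevent any net length change, so an axial force P (same in every segment) develops. Compatibility: P · Σ Lᵢ/(AᵢEᵢ) = δ_free.
Σ Lᵢ/(AᵢEᵢ) = 210/(1650×104×10³) + 390/(185×195×10³) = 1.203×10⁻⁵ mm/N.
So P = 1.301 / 1.203×10⁻⁵ = 108.1 kN, tensile.
σ_{steel} = P / A = 108100 / 185 = 584.2 MPa.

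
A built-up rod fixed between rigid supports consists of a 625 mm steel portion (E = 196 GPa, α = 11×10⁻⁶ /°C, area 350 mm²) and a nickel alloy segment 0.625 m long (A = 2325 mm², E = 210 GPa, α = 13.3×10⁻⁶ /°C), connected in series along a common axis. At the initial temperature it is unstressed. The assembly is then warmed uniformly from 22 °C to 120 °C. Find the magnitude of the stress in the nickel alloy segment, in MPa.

σ ≈ 61.6 MPa (compressive)

With the walls removed the bar would change length by δ_free = Σ αᵢΔT Lᵢ = 11×10⁻⁶×98×625 + 13.3×10⁻⁶×98×625 = 1.488 mm.
The walls prevent any net length change, so an axial force P (same in every segment) develops. Compatibility: P · Σ Lᵢ/(AᵢEᵢ) = δ_free.
Σ Lᵢ/(AᵢEᵢ) = 625/(350×196×10³) + 625/(2325×210×10³) = 1.039×10⁻⁵ mm/N.
P = 1.488 / 1.039×10⁻⁵ = 143200 N = 143.2 kN, compressive.
σ_{nickel alloy} = P / A = 143200 / 2325 = 61.61 MPa.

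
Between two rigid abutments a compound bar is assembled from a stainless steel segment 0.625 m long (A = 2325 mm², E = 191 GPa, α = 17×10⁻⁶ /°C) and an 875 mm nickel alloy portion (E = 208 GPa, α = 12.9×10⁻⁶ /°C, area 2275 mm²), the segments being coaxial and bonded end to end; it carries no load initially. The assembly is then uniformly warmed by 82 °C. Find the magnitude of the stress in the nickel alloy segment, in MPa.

If the supports were absent, the total length change would be Σ αᵢΔT Lᵢ = 17×10⁻⁶×82×625 + 12.9×10⁻⁶×82×875 = 1.797 mm.
The rigid supports impose zero overall length change; the single axial force P common to all segments must satisfy P Σ Lᵢ/(AᵢEᵢ) = δ_free.
The series flexibility is Σ Lᵢ/(AᵢEᵢ) = 625/(2325×191×10³) + 875/(2275×208×10³) = 3.257×10⁻⁶ mm/N.
P = 1.797 / 3.257×10⁻⁶ = 551800 N = 551.8 kN, compressive.
σ_{nickel alloy} = P / A = 551800 / 2275 = 242.5 MPa.

σ ≈ 243 MPa (compressive)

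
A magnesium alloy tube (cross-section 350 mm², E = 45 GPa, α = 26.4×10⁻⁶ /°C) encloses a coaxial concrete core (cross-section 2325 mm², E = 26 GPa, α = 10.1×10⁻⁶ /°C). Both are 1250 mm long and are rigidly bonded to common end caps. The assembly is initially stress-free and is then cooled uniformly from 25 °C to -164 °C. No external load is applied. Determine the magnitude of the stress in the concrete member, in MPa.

Equilibrium of a rigid end plate with no external load gives equal and opposite internal forces ±P in the two members. Since α_{magnesium alloy} > α_{concrete}, cooling drives the magnesium alloy into tension and the concrete into compression.
Equating the net (thermal + elastic) strains gives |α₁ − α₂|·ΔT = P·[1/(A₁E₁) + 1/(A₂E₂)].
|α₁ − α₂|·ΔT = 16.3×10⁻⁶ × 189 = 0.003081.
1/(A₁E₁) + 1/(A₂E₂) = 1/(350×45×10³) + 1/(2325×26×10³) = 8.003×10⁻⁸ N⁻¹.
P = 0.003081 / 8.003×10⁻⁸ = 38490 N = 38.49 kN.
σ_{concrete} = P/A₂ = 38490/2325 = 16.56 MPa, compressive.

σ ≈ 16.6 MPa (compressive)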